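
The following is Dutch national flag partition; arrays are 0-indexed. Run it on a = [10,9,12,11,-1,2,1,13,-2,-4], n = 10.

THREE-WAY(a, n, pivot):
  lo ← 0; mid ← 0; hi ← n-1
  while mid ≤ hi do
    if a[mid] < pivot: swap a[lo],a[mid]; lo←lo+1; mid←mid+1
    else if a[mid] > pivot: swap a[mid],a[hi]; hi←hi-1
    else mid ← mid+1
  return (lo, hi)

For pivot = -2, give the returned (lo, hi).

pivot = -2; lo=0, mid=0, hi=9
a[mid]=10>-2: swap a[0],a[9]; hi=8 → [-4,9,12,11,-1,2,1,13,-2,10]
a[mid]=-4<-2: swap a[0],a[0]; lo=1,mid=1 → [-4,9,12,11,-1,2,1,13,-2,10]
a[mid]=9>-2: swap a[1],a[8]; hi=7 → [-4,-2,12,11,-1,2,1,13,9,10]
a[mid]=-2=-2: mid=2
a[mid]=12>-2: swap a[2],a[7]; hi=6 → [-4,-2,13,11,-1,2,1,12,9,10]
a[mid]=13>-2: swap a[2],a[6]; hi=5 → [-4,-2,1,11,-1,2,13,12,9,10]
a[mid]=1>-2: swap a[2],a[5]; hi=4 → [-4,-2,2,11,-1,1,13,12,9,10]
a[mid]=2>-2: swap a[2],a[4]; hi=3 → [-4,-2,-1,11,2,1,13,12,9,10]
a[mid]=-1>-2: swap a[2],a[3]; hi=2 → [-4,-2,11,-1,2,1,13,12,9,10]
a[mid]=11>-2: swap a[2],a[2]; hi=1 → [-4,-2,11,-1,2,1,13,12,9,10]
end: lo=1, hi=1; a = [-4,-2,11,-1,2,1,13,12,9,10]

(1, 1)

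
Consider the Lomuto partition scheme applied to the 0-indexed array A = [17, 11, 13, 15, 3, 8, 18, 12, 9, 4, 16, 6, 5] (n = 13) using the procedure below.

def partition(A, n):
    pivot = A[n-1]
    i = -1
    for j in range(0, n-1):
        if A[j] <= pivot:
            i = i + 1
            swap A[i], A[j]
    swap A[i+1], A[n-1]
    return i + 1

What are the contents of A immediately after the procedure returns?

pivot=5, i=-1
j=0: 17>5, skip
j=1: 11>5, skip
j=2: 13>5, skip
j=3: 15>5, skip
j=4: 3≤5, i=0, swap(0,4) ⇒ [3, 11, 13, 15, 17, 8, 18, 12, 9, 4, 16, 6, 5]
j=5: 8>5, skip
j=6: 18>5, skip
j=7: 12>5, skip
j=8: 9>5, skip
j=9: 4≤5, i=1, swap(1,9) ⇒ [3, 4, 13, 15, 17, 8, 18, 12, 9, 11, 16, 6, 5]
j=10: 16>5, skip
j=11: 6>5, skip
swap(2,12) ⇒ [3, 4, 5, 15, 17, 8, 18, 12, 9, 11, 16, 6, 13]; return 2

[3, 4, 5, 15, 17, 8, 18, 12, 9, 11, 16, 6, 13]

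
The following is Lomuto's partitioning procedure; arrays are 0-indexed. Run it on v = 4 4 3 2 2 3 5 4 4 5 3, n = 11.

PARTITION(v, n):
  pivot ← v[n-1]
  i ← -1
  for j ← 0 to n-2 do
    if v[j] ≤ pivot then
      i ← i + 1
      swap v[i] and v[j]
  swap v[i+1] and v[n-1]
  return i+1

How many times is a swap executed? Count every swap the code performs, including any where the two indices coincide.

5

pivot = v[10] = 3; i = -1
j=0: v[0]=4 > 3 → no swap
j=1: v[1]=4 > 3 → no swap
j=2: v[2]=3 ≤ 3 → i=0, swap v[0],v[2] → 3 4 4 2 2 3 5 4 4 5 3
j=3: v[3]=2 ≤ 3 → i=1, swap v[1],v[3] → 3 2 4 4 2 3 5 4 4 5 3
j=4: v[4]=2 ≤ 3 → i=2, swap v[2],v[4] → 3 2 2 4 4 3 5 4 4 5 3
j=5: v[5]=3 ≤ 3 → i=3, swap v[3],v[5] → 3 2 2 3 4 4 5 4 4 5 3
j=6: v[6]=5 > 3 → no swap
j=7: v[7]=4 > 3 → no swap
j=8: v[8]=4 > 3 → no swap
j=9: v[9]=5 > 3 → no swap
final swap v[4],v[10] → 3 2 2 3 3 4 5 4 4 5 4; return 4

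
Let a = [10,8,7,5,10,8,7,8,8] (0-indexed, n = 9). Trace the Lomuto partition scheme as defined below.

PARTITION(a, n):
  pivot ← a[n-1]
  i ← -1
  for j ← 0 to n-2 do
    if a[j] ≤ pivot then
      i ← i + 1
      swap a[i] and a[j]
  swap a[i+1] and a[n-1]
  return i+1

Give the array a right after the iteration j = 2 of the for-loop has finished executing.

pivot=8, i=-1
j=0: 10>8, skip
j=1: 8≤8, i=0, swap(0,1) ⇒ [8,10,7,5,10,8,7,8,8]
j=2: 7≤8, i=1, swap(1,2) ⇒ [8,7,10,5,10,8,7,8,8]
(after j=2) a = [8,7,10,5,10,8,7,8,8]

[8,7,10,5,10,8,7,8,8]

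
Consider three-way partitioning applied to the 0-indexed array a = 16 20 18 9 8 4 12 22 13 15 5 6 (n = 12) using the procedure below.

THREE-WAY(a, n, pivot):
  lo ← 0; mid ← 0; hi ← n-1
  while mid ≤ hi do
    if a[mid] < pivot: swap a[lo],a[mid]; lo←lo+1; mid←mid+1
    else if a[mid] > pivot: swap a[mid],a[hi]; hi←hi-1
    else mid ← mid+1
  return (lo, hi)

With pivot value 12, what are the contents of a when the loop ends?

lo=0 mid=0 hi=11
16>12: swap(0,11), hi=10 ⇒ 6 20 18 9 8 4 12 22 13 15 5 16
6<12: swap(0,0), lo=1 mid=1 ⇒ 6 20 18 9 8 4 12 22 13 15 5 16
20>12: swap(1,10), hi=9 ⇒ 6 5 18 9 8 4 12 22 13 15 20 16
5<12: swap(1,1), lo=2 mid=2 ⇒ 6 5 18 9 8 4 12 22 13 15 20 16
18>12: swap(2,9), hi=8 ⇒ 6 5 15 9 8 4 12 22 13 18 20 16
15>12: swap(2,8), hi=7 ⇒ 6 5 13 9 8 4 12 22 15 18 20 16
13>12: swap(2,7), hi=6 ⇒ 6 5 22 9 8 4 12 13 15 18 20 16
22>12: swap(2,6), hi=5 ⇒ 6 5 12 9 8 4 22 13 15 18 20 16
12=12: mid=3
9<12: swap(2,3), lo=3 mid=4 ⇒ 6 5 9 12 8 4 22 13 15 18 20 16
8<12: swap(3,4), lo=4 mid=5 ⇒ 6 5 9 8 12 4 22 13 15 18 20 16
4<12: swap(4,5), lo=5 mid=6 ⇒ 6 5 9 8 4 12 22 13 15 18 20 16
done. lo=5 hi=5; a=6 5 9 8 4 12 22 13 15 18 20 16

6 5 9 8 4 12 22 13 15 18 20 16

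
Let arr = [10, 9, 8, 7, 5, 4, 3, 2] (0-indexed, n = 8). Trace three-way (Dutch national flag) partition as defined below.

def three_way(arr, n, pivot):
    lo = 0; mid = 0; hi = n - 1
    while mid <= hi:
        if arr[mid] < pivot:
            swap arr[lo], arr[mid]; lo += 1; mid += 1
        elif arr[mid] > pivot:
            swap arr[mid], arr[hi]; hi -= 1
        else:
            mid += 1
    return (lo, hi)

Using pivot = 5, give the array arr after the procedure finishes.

[2, 3, 4, 5, 7, 8, 9, 10]

pivot = 5; lo=0, mid=0, hi=7
arr[mid]=10>5: swap arr[0],arr[7]; hi=6 → [2, 9, 8, 7, 5, 4, 3, 10]
arr[mid]=2<5: swap arr[0],arr[0]; lo=1,mid=1 → [2, 9, 8, 7, 5, 4, 3, 10]
arr[mid]=9>5: swap arr[1],arr[6]; hi=5 → [2, 3, 8, 7, 5, 4, 9, 10]
arr[mid]=3<5: swap arr[1],arr[1]; lo=2,mid=2 → [2, 3, 8, 7, 5, 4, 9, 10]
arr[mid]=8>5: swap arr[2],arr[5]; hi=4 → [2, 3, 4, 7, 5, 8, 9, 10]
arr[mid]=4<5: swap arr[2],arr[2]; lo=3,mid=3 → [2, 3, 4, 7, 5, 8, 9, 10]
arr[mid]=7>5: swap arr[3],arr[4]; hi=3 → [2, 3, 4, 5, 7, 8, 9, 10]
arr[mid]=5=5: mid=4
end: lo=3, hi=3; arr = [2, 3, 4, 5, 7, 8, 9, 10]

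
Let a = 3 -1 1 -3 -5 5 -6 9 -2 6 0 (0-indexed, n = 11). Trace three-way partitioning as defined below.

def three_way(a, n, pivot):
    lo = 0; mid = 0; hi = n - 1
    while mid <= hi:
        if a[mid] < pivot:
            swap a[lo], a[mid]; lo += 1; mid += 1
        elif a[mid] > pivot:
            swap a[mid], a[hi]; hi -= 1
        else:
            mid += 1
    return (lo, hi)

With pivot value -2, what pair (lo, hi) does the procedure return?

pivot = -2; lo=0, mid=0, hi=10
a[mid]=3>-2: swap a[0],a[10]; hi=9 → 0 -1 1 -3 -5 5 -6 9 -2 6 3
a[mid]=0>-2: swap a[0],a[9]; hi=8 → 6 -1 1 -3 -5 5 -6 9 -2 0 3
a[mid]=6>-2: swap a[0],a[8]; hi=7 → -2 -1 1 -3 -5 5 -6 9 6 0 3
a[mid]=-2=-2: mid=1
a[mid]=-1>-2: swap a[1],a[7]; hi=6 → -2 9 1 -3 -5 5 -6 -1 6 0 3
a[mid]=9>-2: swap a[1],a[6]; hi=5 → -2 -6 1 -3 -5 5 9 -1 6 0 3
a[mid]=-6<-2: swap a[0],a[1]; lo=1,mid=2 → -6 -2 1 -3 -5 5 9 -1 6 0 3
a[mid]=1>-2: swap a[2],a[5]; hi=4 → -6 -2 5 -3 -5 1 9 -1 6 0 3
a[mid]=5>-2: swap a[2],a[4]; hi=3 → -6 -2 -5 -3 5 1 9 -1 6 0 3
a[mid]=-5<-2: swap a[1],a[2]; lo=2,mid=3 → -6 -5 -2 -3 5 1 9 -1 6 0 3
a[mid]=-3<-2: swap a[2],a[3]; lo=3,mid=4 → -6 -5 -3 -2 5 1 9 -1 6 0 3
end: lo=3, hi=3; a = -6 -5 -3 -2 5 1 9 -1 6 0 3

(3, 3)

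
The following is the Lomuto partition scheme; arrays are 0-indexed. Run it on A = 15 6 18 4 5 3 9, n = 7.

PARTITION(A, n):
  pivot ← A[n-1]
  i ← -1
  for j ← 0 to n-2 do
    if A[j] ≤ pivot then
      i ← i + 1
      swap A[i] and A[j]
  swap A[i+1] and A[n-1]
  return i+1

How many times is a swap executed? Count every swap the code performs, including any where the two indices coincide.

pivot=9, i=-1
j=0: 15>9, skip
j=1: 6≤9, i=0, swap(0,1) ⇒ 6 15 18 4 5 3 9
j=2: 18>9, skip
j=3: 4≤9, i=1, swap(1,3) ⇒ 6 4 18 15 5 3 9
j=4: 5≤9, i=2, swap(2,4) ⇒ 6 4 5 15 18 3 9
j=5: 3≤9, i=3, swap(3,5) ⇒ 6 4 5 3 18 15 9
swap(4,6) ⇒ 6 4 5 3 9 15 18; return 4

5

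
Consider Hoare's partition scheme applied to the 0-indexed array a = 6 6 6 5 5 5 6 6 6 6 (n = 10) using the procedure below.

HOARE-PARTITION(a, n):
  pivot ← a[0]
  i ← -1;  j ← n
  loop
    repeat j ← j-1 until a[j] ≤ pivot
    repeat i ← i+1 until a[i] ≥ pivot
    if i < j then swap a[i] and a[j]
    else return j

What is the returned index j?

pivot=6
j stops at 9 (6), i stops at 0 (6); swap ⇒ 6 6 6 5 5 5 6 6 6 6
j stops at 8 (6), i stops at 1 (6); swap ⇒ 6 6 6 5 5 5 6 6 6 6
j stops at 7 (6), i stops at 2 (6); swap ⇒ 6 6 6 5 5 5 6 6 6 6
j stops at 6, i stops at 6; i≥j ⇒ return 6. a=6 6 6 5 5 5 6 6 6 6

6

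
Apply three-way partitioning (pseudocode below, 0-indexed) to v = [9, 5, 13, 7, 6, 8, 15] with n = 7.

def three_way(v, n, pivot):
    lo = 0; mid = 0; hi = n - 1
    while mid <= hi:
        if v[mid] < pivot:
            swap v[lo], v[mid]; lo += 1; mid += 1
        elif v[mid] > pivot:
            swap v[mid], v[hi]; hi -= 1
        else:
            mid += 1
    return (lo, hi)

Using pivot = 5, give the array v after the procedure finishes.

pivot = 5; lo=0, mid=0, hi=6
v[mid]=9>5: swap v[0],v[6]; hi=5 → [15, 5, 13, 7, 6, 8, 9]
v[mid]=15>5: swap v[0],v[5]; hi=4 → [8, 5, 13, 7, 6, 15, 9]
v[mid]=8>5: swap v[0],v[4]; hi=3 → [6, 5, 13, 7, 8, 15, 9]
v[mid]=6>5: swap v[0],v[3]; hi=2 → [7, 5, 13, 6, 8, 15, 9]
v[mid]=7>5: swap v[0],v[2]; hi=1 → [13, 5, 7, 6, 8, 15, 9]
v[mid]=13>5: swap v[0],v[1]; hi=0 → [5, 13, 7, 6, 8, 15, 9]
v[mid]=5=5: mid=1
end: lo=0, hi=0; v = [5, 13, 7, 6, 8, 15, 9]

[5, 13, 7, 6, 8, 15, 9]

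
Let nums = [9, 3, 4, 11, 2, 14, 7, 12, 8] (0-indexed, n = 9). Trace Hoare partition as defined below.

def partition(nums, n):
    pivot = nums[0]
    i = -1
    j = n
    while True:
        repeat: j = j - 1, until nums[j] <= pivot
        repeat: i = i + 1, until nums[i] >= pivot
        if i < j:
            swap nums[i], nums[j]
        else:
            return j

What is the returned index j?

pivot = nums[0] = 9; i = -1, j = 9
j→8 (nums[8]=8≤9), i→0 (nums[0]=9≥9); i<j, swap → [8, 3, 4, 11, 2, 14, 7, 12, 9]
j→6 (nums[6]=7≤9), i→3 (nums[3]=11≥9); i<j, swap → [8, 3, 4, 7, 2, 14, 11, 12, 9]
j→4, i→5; i≥j, return j=4. nums = [8, 3, 4, 7, 2, 14, 11, 12, 9]

4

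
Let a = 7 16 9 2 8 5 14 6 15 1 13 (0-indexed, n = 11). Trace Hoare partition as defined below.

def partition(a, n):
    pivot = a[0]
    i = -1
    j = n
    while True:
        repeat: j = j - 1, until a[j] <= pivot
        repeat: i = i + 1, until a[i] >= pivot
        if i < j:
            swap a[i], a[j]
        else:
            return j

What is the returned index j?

3

pivot=7
j stops at 9 (1), i stops at 0 (7); swap ⇒ 1 16 9 2 8 5 14 6 15 7 13
j stops at 7 (6), i stops at 1 (16); swap ⇒ 1 6 9 2 8 5 14 16 15 7 13
j stops at 5 (5), i stops at 2 (9); swap ⇒ 1 6 5 2 8 9 14 16 15 7 13
j stops at 3, i stops at 4; i≥j ⇒ return 3. a=1 6 5 2 8 9 14 16 15 7 13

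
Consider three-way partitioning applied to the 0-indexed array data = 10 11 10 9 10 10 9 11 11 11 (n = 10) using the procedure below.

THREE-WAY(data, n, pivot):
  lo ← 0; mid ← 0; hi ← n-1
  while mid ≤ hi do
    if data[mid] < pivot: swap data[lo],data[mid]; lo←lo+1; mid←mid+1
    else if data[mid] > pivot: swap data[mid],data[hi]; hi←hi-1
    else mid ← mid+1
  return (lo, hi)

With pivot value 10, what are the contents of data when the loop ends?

9 9 10 10 10 10 11 11 11 11

lo=0 mid=0 hi=9
10=10: mid=1
11>10: swap(1,9), hi=8 ⇒ 10 11 10 9 10 10 9 11 11 11
11>10: swap(1,8), hi=7 ⇒ 10 11 10 9 10 10 9 11 11 11
11>10: swap(1,7), hi=6 ⇒ 10 11 10 9 10 10 9 11 11 11
11>10: swap(1,6), hi=5 ⇒ 10 9 10 9 10 10 11 11 11 11
9<10: swap(0,1), lo=1 mid=2 ⇒ 9 10 10 9 10 10 11 11 11 11
10=10: mid=3
9<10: swap(1,3), lo=2 mid=4 ⇒ 9 9 10 10 10 10 11 11 11 11
10=10: mid=5
10=10: mid=6
done. lo=2 hi=5; data=9 9 10 10 10 10 11 11 11 11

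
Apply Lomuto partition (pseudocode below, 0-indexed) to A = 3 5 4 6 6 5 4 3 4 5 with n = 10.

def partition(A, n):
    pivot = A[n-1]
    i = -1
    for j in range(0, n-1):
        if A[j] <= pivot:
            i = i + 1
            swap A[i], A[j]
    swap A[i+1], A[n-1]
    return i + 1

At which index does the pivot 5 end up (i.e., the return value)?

7

pivot = A[9] = 5; i = -1
j=0: A[0]=3 ≤ 5 → i=0, swap A[0],A[0] (no change) → 3 5 4 6 6 5 4 3 4 5
j=1: A[1]=5 ≤ 5 → i=1, swap A[1],A[1] (no change) → 3 5 4 6 6 5 4 3 4 5
j=2: A[2]=4 ≤ 5 → i=2, swap A[2],A[2] (no change) → 3 5 4 6 6 5 4 3 4 5
j=3: A[3]=6 > 5 → no swap
j=4: A[4]=6 > 5 → no swap
j=5: A[5]=5 ≤ 5 → i=3, swap A[3],A[5] → 3 5 4 5 6 6 4 3 4 5
j=6: A[6]=4 ≤ 5 → i=4, swap A[4],A[6] → 3 5 4 5 4 6 6 3 4 5
j=7: A[7]=3 ≤ 5 → i=5, swap A[5],A[7] → 3 5 4 5 4 3 6 6 4 5
j=8: A[8]=4 ≤ 5 → i=6, swap A[6],A[8] → 3 5 4 5 4 3 4 6 6 5
final swap A[7],A[9] → 3 5 4 5 4 3 4 5 6 6; return 7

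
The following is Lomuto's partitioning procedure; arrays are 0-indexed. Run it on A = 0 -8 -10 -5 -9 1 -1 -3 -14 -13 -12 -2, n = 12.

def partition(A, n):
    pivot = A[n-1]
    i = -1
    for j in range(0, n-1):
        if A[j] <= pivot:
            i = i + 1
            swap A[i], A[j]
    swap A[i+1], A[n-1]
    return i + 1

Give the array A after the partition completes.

pivot = A[11] = -2; i = -1
j=0: A[0]=0 > -2 → no swap
j=1: A[1]=-8 ≤ -2 → i=0, swap A[0],A[1] → -8 0 -10 -5 -9 1 -1 -3 -14 -13 -12 -2
j=2: A[2]=-10 ≤ -2 → i=1, swap A[1],A[2] → -8 -10 0 -5 -9 1 -1 -3 -14 -13 -12 -2
j=3: A[3]=-5 ≤ -2 → i=2, swap A[2],A[3] → -8 -10 -5 0 -9 1 -1 -3 -14 -13 -12 -2
j=4: A[4]=-9 ≤ -2 → i=3, swap A[3],A[4] → -8 -10 -5 -9 0 1 -1 -3 -14 -13 -12 -2
j=5: A[5]=1 > -2 → no swap
j=6: A[6]=-1 > -2 → no swap
j=7: A[7]=-3 ≤ -2 → i=4, swap A[4],A[7] → -8 -10 -5 -9 -3 1 -1 0 -14 -13 -12 -2
j=8: A[8]=-14 ≤ -2 → i=5, swap A[5],A[8] → -8 -10 -5 -9 -3 -14 -1 0 1 -13 -12 -2
j=9: A[9]=-13 ≤ -2 → i=6, swap A[6],A[9] → -8 -10 -5 -9 -3 -14 -13 0 1 -1 -12 -2
j=10: A[10]=-12 ≤ -2 → i=7, swap A[7],A[10] → -8 -10 -5 -9 -3 -14 -13 -12 1 -1 0 -2
final swap A[8],A[11] → -8 -10 -5 -9 -3 -14 -13 -12 -2 -1 0 1; return 8

-8 -10 -5 -9 -3 -14 -13 -12 -2 -1 0 1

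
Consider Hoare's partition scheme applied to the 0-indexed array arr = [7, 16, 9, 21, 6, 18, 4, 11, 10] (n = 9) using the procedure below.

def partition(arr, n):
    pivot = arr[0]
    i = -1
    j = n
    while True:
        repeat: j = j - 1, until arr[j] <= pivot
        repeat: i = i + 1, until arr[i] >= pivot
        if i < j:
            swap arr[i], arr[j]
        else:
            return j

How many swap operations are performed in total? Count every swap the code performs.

pivot=7
j stops at 6 (4), i stops at 0 (7); swap ⇒ [4, 16, 9, 21, 6, 18, 7, 11, 10]
j stops at 4 (6), i stops at 1 (16); swap ⇒ [4, 6, 9, 21, 16, 18, 7, 11, 10]
j stops at 1, i stops at 2; i≥j ⇒ return 1. arr=[4, 6, 9, 21, 16, 18, 7, 11, 10]

2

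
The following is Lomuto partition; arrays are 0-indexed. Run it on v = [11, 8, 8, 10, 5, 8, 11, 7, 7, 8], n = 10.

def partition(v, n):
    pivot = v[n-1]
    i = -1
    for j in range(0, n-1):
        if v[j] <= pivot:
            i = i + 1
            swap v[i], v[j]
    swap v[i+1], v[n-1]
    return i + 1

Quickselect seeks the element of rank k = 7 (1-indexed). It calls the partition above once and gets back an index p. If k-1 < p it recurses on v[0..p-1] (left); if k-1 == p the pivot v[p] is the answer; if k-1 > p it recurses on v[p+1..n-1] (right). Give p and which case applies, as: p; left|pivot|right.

pivot = v[9] = 8; i = -1
j=0: v[0]=11 > 8 → no swap
j=1: v[1]=8 ≤ 8 → i=0, swap v[0],v[1] → [8, 11, 8, 10, 5, 8, 11, 7, 7, 8]
j=2: v[2]=8 ≤ 8 → i=1, swap v[1],v[2] → [8, 8, 11, 10, 5, 8, 11, 7, 7, 8]
j=3: v[3]=10 > 8 → no swap
j=4: v[4]=5 ≤ 8 → i=2, swap v[2],v[4] → [8, 8, 5, 10, 11, 8, 11, 7, 7, 8]
j=5: v[5]=8 ≤ 8 → i=3, swap v[3],v[5] → [8, 8, 5, 8, 11, 10, 11, 7, 7, 8]
j=6: v[6]=11 > 8 → no swap
j=7: v[7]=7 ≤ 8 → i=4, swap v[4],v[7] → [8, 8, 5, 8, 7, 10, 11, 11, 7, 8]
j=8: v[8]=7 ≤ 8 → i=5, swap v[5],v[8] → [8, 8, 5, 8, 7, 7, 11, 11, 10, 8]
final swap v[6],v[9] → [8, 8, 5, 8, 7, 7, 8, 11, 10, 11]; return 6
p = 6; k-1 = 6 == 6 ⇒ pivot

6; pivot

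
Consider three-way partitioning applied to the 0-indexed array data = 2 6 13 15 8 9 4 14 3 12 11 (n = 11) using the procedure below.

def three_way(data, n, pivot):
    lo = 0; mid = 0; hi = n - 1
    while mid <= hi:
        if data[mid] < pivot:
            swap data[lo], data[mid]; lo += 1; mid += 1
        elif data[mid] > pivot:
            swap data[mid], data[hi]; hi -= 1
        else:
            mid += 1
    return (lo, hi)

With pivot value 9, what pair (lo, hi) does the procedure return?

pivot = 9; lo=0, mid=0, hi=10
data[mid]=2<9: swap data[0],data[0]; lo=1,mid=1 → 2 6 13 15 8 9 4 14 3 12 11
data[mid]=6<9: swap data[1],data[1]; lo=2,mid=2 → 2 6 13 15 8 9 4 14 3 12 11
data[mid]=13>9: swap data[2],data[10]; hi=9 → 2 6 11 15 8 9 4 14 3 12 13
data[mid]=11>9: swap data[2],data[9]; hi=8 → 2 6 12 15 8 9 4 14 3 11 13
data[mid]=12>9: swap data[2],data[8]; hi=7 → 2 6 3 15 8 9 4 14 12 11 13
data[mid]=3<9: swap data[2],data[2]; lo=3,mid=3 → 2 6 3 15 8 9 4 14 12 11 13
data[mid]=15>9: swap data[3],data[7]; hi=6 → 2 6 3 14 8 9 4 15 12 11 13
data[mid]=14>9: swap data[3],data[6]; hi=5 → 2 6 3 4 8 9 14 15 12 11 13
data[mid]=4<9: swap data[3],data[3]; lo=4,mid=4 → 2 6 3 4 8 9 14 15 12 11 13
data[mid]=8<9: swap data[4],data[4]; lo=5,mid=5 → 2 6 3 4 8 9 14 15 12 11 13
data[mid]=9=9: mid=6
end: lo=5, hi=5; data = 2 6 3 4 8 9 14 15 12 11 13

(5, 5)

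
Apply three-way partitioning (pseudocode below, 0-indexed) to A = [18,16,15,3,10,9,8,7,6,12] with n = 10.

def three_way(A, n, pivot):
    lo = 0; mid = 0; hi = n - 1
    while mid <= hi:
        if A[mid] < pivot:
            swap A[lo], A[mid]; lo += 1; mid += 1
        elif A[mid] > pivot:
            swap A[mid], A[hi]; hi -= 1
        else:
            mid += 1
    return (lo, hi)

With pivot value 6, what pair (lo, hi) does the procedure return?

(1, 1)

lo=0 mid=0 hi=9
18>6: swap(0,9), hi=8 ⇒ [12,16,15,3,10,9,8,7,6,18]
12>6: swap(0,8), hi=7 ⇒ [6,16,15,3,10,9,8,7,12,18]
6=6: mid=1
16>6: swap(1,7), hi=6 ⇒ [6,7,15,3,10,9,8,16,12,18]
7>6: swap(1,6), hi=5 ⇒ [6,8,15,3,10,9,7,16,12,18]
8>6: swap(1,5), hi=4 ⇒ [6,9,15,3,10,8,7,16,12,18]
9>6: swap(1,4), hi=3 ⇒ [6,10,15,3,9,8,7,16,12,18]
10>6: swap(1,3), hi=2 ⇒ [6,3,15,10,9,8,7,16,12,18]
3<6: swap(0,1), lo=1 mid=2 ⇒ [3,6,15,10,9,8,7,16,12,18]
15>6: swap(2,2), hi=1 ⇒ [3,6,15,10,9,8,7,16,12,18]
done. lo=1 hi=1; A=[3,6,15,10,9,8,7,16,12,18]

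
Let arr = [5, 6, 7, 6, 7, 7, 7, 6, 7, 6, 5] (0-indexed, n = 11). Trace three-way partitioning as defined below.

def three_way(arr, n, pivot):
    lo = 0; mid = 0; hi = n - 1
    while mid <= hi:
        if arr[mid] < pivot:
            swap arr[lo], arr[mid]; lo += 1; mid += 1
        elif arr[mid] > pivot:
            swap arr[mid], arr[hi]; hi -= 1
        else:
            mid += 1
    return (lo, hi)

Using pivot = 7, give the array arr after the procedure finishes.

[5, 6, 6, 6, 6, 5, 7, 7, 7, 7, 7]

lo=0 mid=0 hi=10
5<7: swap(0,0), lo=1 mid=1 ⇒ [5, 6, 7, 6, 7, 7, 7, 6, 7, 6, 5]
6<7: swap(1,1), lo=2 mid=2 ⇒ [5, 6, 7, 6, 7, 7, 7, 6, 7, 6, 5]
7=7: mid=3
6<7: swap(2,3), lo=3 mid=4 ⇒ [5, 6, 6, 7, 7, 7, 7, 6, 7, 6, 5]
7=7: mid=5
7=7: mid=6
7=7: mid=7
6<7: swap(3,7), lo=4 mid=8 ⇒ [5, 6, 6, 6, 7, 7, 7, 7, 7, 6, 5]
7=7: mid=9
6<7: swap(4,9), lo=5 mid=10 ⇒ [5, 6, 6, 6, 6, 7, 7, 7, 7, 7, 5]
5<7: swap(5,10), lo=6 mid=11 ⇒ [5, 6, 6, 6, 6, 5, 7, 7, 7, 7, 7]
done. lo=6 hi=10; arr=[5, 6, 6, 6, 6, 5, 7, 7, 7, 7, 7]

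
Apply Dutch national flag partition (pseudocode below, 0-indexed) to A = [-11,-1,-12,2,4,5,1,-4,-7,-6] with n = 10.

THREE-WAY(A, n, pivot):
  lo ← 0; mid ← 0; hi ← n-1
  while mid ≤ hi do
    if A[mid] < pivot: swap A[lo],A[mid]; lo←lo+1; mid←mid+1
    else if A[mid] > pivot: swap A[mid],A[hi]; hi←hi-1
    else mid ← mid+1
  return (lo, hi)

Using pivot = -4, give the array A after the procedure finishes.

pivot = -4; lo=0, mid=0, hi=9
A[mid]=-11<-4: swap A[0],A[0]; lo=1,mid=1 → [-11,-1,-12,2,4,5,1,-4,-7,-6]
A[mid]=-1>-4: swap A[1],A[9]; hi=8 → [-11,-6,-12,2,4,5,1,-4,-7,-1]
A[mid]=-6<-4: swap A[1],A[1]; lo=2,mid=2 → [-11,-6,-12,2,4,5,1,-4,-7,-1]
A[mid]=-12<-4: swap A[2],A[2]; lo=3,mid=3 → [-11,-6,-12,2,4,5,1,-4,-7,-1]
A[mid]=2>-4: swap A[3],A[8]; hi=7 → [-11,-6,-12,-7,4,5,1,-4,2,-1]
A[mid]=-7<-4: swap A[3],A[3]; lo=4,mid=4 → [-11,-6,-12,-7,4,5,1,-4,2,-1]
A[mid]=4>-4: swap A[4],A[7]; hi=6 → [-11,-6,-12,-7,-4,5,1,4,2,-1]
A[mid]=-4=-4: mid=5
A[mid]=5>-4: swap A[5],A[6]; hi=5 → [-11,-6,-12,-7,-4,1,5,4,2,-1]
A[mid]=1>-4: swap A[5],A[5]; hi=4 → [-11,-6,-12,-7,-4,1,5,4,2,-1]
end: lo=4, hi=4; A = [-11,-6,-12,-7,-4,1,5,4,2,-1]

[-11,-6,-12,-7,-4,1,5,4,2,-1]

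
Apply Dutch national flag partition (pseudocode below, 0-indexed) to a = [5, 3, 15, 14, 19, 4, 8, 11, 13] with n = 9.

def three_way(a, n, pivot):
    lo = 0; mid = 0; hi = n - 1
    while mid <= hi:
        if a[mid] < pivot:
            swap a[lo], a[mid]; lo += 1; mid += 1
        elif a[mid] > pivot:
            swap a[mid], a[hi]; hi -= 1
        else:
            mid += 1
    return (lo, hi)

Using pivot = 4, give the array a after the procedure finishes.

pivot = 4; lo=0, mid=0, hi=8
a[mid]=5>4: swap a[0],a[8]; hi=7 → [13, 3, 15, 14, 19, 4, 8, 11, 5]
a[mid]=13>4: swap a[0],a[7]; hi=6 → [11, 3, 15, 14, 19, 4, 8, 13, 5]
a[mid]=11>4: swap a[0],a[6]; hi=5 → [8, 3, 15, 14, 19, 4, 11, 13, 5]
a[mid]=8>4: swap a[0],a[5]; hi=4 → [4, 3, 15, 14, 19, 8, 11, 13, 5]
a[mid]=4=4: mid=1
a[mid]=3<4: swap a[0],a[1]; lo=1,mid=2 → [3, 4, 15, 14, 19, 8, 11, 13, 5]
a[mid]=15>4: swap a[2],a[4]; hi=3 → [3, 4, 19, 14, 15, 8, 11, 13, 5]
a[mid]=19>4: swap a[2],a[3]; hi=2 → [3, 4, 14, 19, 15, 8, 11, 13, 5]
a[mid]=14>4: swap a[2],a[2]; hi=1 → [3, 4, 14, 19, 15, 8, 11, 13, 5]
end: lo=1, hi=1; a = [3, 4, 14, 19, 15, 8, 11, 13, 5]

[3, 4, 14, 19, 15, 8, 11, 13, 5]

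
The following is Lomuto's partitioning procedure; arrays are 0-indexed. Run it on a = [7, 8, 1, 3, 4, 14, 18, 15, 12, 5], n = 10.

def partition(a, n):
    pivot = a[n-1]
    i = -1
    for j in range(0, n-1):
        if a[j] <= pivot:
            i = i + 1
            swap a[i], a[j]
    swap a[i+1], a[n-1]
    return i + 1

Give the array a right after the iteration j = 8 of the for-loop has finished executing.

[1, 3, 4, 8, 7, 14, 18, 15, 12, 5]

pivot = a[9] = 5; i = -1
j=0: a[0]=7 > 5 → no swap
j=1: a[1]=8 > 5 → no swap
j=2: a[2]=1 ≤ 5 → i=0, swap a[0],a[2] → [1, 8, 7, 3, 4, 14, 18, 15, 12, 5]
j=3: a[3]=3 ≤ 5 → i=1, swap a[1],a[3] → [1, 3, 7, 8, 4, 14, 18, 15, 12, 5]
j=4: a[4]=4 ≤ 5 → i=2, swap a[2],a[4] → [1, 3, 4, 8, 7, 14, 18, 15, 12, 5]
j=5: a[5]=14 > 5 → no swap
j=6: a[6]=18 > 5 → no swap
j=7: a[7]=15 > 5 → no swap
j=8: a[8]=12 > 5 → no swap
(after j=8) a = [1, 3, 4, 8, 7, 14, 18, 15, 12, 5]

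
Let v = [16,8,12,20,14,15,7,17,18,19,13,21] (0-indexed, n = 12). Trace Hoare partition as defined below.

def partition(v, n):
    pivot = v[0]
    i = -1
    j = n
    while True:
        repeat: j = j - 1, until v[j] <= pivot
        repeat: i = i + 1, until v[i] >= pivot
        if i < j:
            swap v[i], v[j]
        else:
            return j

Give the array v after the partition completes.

[13,8,12,7,14,15,20,17,18,19,16,21]

pivot = v[0] = 16; i = -1, j = 12
j→10 (v[10]=13≤16), i→0 (v[0]=16≥16); i<j, swap → [13,8,12,20,14,15,7,17,18,19,16,21]
j→6 (v[6]=7≤16), i→3 (v[3]=20≥16); i<j, swap → [13,8,12,7,14,15,20,17,18,19,16,21]
j→5, i→6; i≥j, return j=5. v = [13,8,12,7,14,15,20,17,18,19,16,21]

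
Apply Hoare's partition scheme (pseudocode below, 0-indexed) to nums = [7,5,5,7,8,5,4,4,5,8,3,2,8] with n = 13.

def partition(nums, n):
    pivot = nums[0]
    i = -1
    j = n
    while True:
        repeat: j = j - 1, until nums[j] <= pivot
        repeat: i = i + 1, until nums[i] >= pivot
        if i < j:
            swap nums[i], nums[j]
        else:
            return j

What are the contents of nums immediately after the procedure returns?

pivot = nums[0] = 7; i = -1, j = 13
j→11 (nums[11]=2≤7), i→0 (nums[0]=7≥7); i<j, swap → [2,5,5,7,8,5,4,4,5,8,3,7,8]
j→10 (nums[10]=3≤7), i→3 (nums[3]=7≥7); i<j, swap → [2,5,5,3,8,5,4,4,5,8,7,7,8]
j→8 (nums[8]=5≤7), i→4 (nums[4]=8≥7); i<j, swap → [2,5,5,3,5,5,4,4,8,8,7,7,8]
j→7, i→8; i≥j, return j=7. nums = [2,5,5,3,5,5,4,4,8,8,7,7,8]

[2,5,5,3,5,5,4,4,8,8,7,7,8]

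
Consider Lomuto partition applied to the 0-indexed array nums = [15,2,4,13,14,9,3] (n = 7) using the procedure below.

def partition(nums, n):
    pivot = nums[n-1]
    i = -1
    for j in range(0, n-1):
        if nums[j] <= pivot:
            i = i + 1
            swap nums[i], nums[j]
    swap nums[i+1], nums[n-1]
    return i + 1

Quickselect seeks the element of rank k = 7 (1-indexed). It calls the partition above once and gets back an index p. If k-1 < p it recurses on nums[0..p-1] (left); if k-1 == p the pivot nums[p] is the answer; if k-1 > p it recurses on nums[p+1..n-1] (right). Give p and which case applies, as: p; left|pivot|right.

1; right

pivot = nums[6] = 3; i = -1
j=0: nums[0]=15 > 3 → no swap
j=1: nums[1]=2 ≤ 3 → i=0, swap nums[0],nums[1] → [2,15,4,13,14,9,3]
j=2: nums[2]=4 > 3 → no swap
j=3: nums[3]=13 > 3 → no swap
j=4: nums[4]=14 > 3 → no swap
j=5: nums[5]=9 > 3 → no swap
final swap nums[1],nums[6] → [2,3,4,13,14,9,15]; return 1
p = 1; k-1 = 6 > 1 ⇒ right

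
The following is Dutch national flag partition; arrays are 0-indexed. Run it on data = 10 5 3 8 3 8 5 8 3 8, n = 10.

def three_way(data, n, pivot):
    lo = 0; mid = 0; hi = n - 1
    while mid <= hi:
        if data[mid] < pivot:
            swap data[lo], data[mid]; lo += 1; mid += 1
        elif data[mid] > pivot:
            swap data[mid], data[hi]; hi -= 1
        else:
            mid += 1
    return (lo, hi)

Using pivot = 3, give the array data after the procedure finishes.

3 3 3 8 8 5 8 5 8 10

lo=0 mid=0 hi=9
10>3: swap(0,9), hi=8 ⇒ 8 5 3 8 3 8 5 8 3 10
8>3: swap(0,8), hi=7 ⇒ 3 5 3 8 3 8 5 8 8 10
3=3: mid=1
5>3: swap(1,7), hi=6 ⇒ 3 8 3 8 3 8 5 5 8 10
8>3: swap(1,6), hi=5 ⇒ 3 5 3 8 3 8 8 5 8 10
5>3: swap(1,5), hi=4 ⇒ 3 8 3 8 3 5 8 5 8 10
8>3: swap(1,4), hi=3 ⇒ 3 3 3 8 8 5 8 5 8 10
3=3: mid=2
3=3: mid=3
8>3: swap(3,3), hi=2 ⇒ 3 3 3 8 8 5 8 5 8 10
done. lo=0 hi=2; data=3 3 3 8 8 5 8 5 8 10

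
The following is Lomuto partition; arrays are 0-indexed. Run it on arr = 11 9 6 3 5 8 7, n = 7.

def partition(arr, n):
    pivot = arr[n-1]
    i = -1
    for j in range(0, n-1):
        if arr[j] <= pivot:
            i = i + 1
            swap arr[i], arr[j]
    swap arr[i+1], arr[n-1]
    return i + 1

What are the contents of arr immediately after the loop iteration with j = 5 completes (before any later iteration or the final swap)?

pivot = arr[6] = 7; i = -1
j=0: arr[0]=11 > 7 → no swap
j=1: arr[1]=9 > 7 → no swap
j=2: arr[2]=6 ≤ 7 → i=0, swap arr[0],arr[2] → 6 9 11 3 5 8 7
j=3: arr[3]=3 ≤ 7 → i=1, swap arr[1],arr[3] → 6 3 11 9 5 8 7
j=4: arr[4]=5 ≤ 7 → i=2, swap arr[2],arr[4] → 6 3 5 9 11 8 7
j=5: arr[5]=8 > 7 → no swap
(after j=5) arr = 6 3 5 9 11 8 7

6 3 5 9 11 8 7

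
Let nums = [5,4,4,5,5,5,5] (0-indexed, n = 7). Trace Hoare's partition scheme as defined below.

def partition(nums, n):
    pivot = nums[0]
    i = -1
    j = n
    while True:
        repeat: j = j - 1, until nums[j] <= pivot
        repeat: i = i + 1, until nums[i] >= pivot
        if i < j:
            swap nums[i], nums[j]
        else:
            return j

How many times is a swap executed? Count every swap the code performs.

pivot=5
j stops at 6 (5), i stops at 0 (5); swap ⇒ [5,4,4,5,5,5,5]
j stops at 5 (5), i stops at 3 (5); swap ⇒ [5,4,4,5,5,5,5]
j stops at 4, i stops at 4; i≥j ⇒ return 4. nums=[5,4,4,5,5,5,5]

2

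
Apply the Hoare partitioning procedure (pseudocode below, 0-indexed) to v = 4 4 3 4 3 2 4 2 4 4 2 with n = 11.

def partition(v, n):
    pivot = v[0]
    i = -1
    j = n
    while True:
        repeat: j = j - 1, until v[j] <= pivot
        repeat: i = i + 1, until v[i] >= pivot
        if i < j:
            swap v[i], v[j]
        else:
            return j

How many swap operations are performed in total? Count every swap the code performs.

4

pivot = v[0] = 4; i = -1, j = 11
j→10 (v[10]=2≤4), i→0 (v[0]=4≥4); i<j, swap → 2 4 3 4 3 2 4 2 4 4 4
j→9 (v[9]=4≤4), i→1 (v[1]=4≥4); i<j, swap → 2 4 3 4 3 2 4 2 4 4 4
j→8 (v[8]=4≤4), i→3 (v[3]=4≥4); i<j, swap → 2 4 3 4 3 2 4 2 4 4 4
j→7 (v[7]=2≤4), i→6 (v[6]=4≥4); i<j, swap → 2 4 3 4 3 2 2 4 4 4 4
j→6, i→7; i≥j, return j=6. v = 2 4 3 4 3 2 2 4 4 4 4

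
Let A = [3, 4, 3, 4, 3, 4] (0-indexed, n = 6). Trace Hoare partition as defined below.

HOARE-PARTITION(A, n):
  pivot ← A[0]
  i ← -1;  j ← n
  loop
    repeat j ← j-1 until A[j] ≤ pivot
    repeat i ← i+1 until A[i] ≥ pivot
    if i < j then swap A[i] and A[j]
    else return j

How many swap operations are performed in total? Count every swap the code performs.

pivot = A[0] = 3; i = -1, j = 6
j→4 (A[4]=3≤3), i→0 (A[0]=3≥3); i<j, swap → [3, 4, 3, 4, 3, 4]
j→2 (A[2]=3≤3), i→1 (A[1]=4≥3); i<j, swap → [3, 3, 4, 4, 3, 4]
j→1, i→2; i≥j, return j=1. A = [3, 3, 4, 4, 3, 4]

2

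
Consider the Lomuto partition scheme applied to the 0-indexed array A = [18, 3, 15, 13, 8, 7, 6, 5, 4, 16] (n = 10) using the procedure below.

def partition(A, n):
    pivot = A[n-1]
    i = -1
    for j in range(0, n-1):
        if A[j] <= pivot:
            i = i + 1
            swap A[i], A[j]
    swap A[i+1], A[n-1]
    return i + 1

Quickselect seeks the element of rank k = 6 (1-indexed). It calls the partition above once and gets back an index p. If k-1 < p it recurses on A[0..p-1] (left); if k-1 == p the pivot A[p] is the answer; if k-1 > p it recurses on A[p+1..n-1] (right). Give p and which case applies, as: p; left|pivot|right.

8; left

pivot=16, i=-1
j=0: 18>16, skip
j=1: 3≤16, i=0, swap(0,1) ⇒ [3, 18, 15, 13, 8, 7, 6, 5, 4, 16]
j=2: 15≤16, i=1, swap(1,2) ⇒ [3, 15, 18, 13, 8, 7, 6, 5, 4, 16]
j=3: 13≤16, i=2, swap(2,3) ⇒ [3, 15, 13, 18, 8, 7, 6, 5, 4, 16]
j=4: 8≤16, i=3, swap(3,4) ⇒ [3, 15, 13, 8, 18, 7, 6, 5, 4, 16]
j=5: 7≤16, i=4, swap(4,5) ⇒ [3, 15, 13, 8, 7, 18, 6, 5, 4, 16]
j=6: 6≤16, i=5, swap(5,6) ⇒ [3, 15, 13, 8, 7, 6, 18, 5, 4, 16]
j=7: 5≤16, i=6, swap(6,7) ⇒ [3, 15, 13, 8, 7, 6, 5, 18, 4, 16]
j=8: 4≤16, i=7, swap(7,8) ⇒ [3, 15, 13, 8, 7, 6, 5, 4, 18, 16]
swap(8,9) ⇒ [3, 15, 13, 8, 7, 6, 5, 4, 16, 18]; return 8
p = 8; k-1 = 5 < 8 ⇒ left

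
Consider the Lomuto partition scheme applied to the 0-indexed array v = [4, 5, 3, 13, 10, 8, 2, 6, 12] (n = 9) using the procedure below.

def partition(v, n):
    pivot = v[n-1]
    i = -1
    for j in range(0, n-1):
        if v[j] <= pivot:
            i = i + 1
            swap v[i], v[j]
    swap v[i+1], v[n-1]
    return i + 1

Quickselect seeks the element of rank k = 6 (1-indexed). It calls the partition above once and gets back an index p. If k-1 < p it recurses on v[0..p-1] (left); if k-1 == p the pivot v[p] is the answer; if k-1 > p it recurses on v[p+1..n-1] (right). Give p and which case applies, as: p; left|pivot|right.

pivot=12, i=-1
j=0: 4≤12, i=0, swap(0,0) ⇒ [4, 5, 3, 13, 10, 8, 2, 6, 12]
j=1: 5≤12, i=1, swap(1,1) ⇒ [4, 5, 3, 13, 10, 8, 2, 6, 12]
j=2: 3≤12, i=2, swap(2,2) ⇒ [4, 5, 3, 13, 10, 8, 2, 6, 12]
j=3: 13>12, skip
j=4: 10≤12, i=3, swap(3,4) ⇒ [4, 5, 3, 10, 13, 8, 2, 6, 12]
j=5: 8≤12, i=4, swap(4,5) ⇒ [4, 5, 3, 10, 8, 13, 2, 6, 12]
j=6: 2≤12, i=5, swap(5,6) ⇒ [4, 5, 3, 10, 8, 2, 13, 6, 12]
j=7: 6≤12, i=6, swap(6,7) ⇒ [4, 5, 3, 10, 8, 2, 6, 13, 12]
swap(7,8) ⇒ [4, 5, 3, 10, 8, 2, 6, 12, 13]; return 7
p = 7; k-1 = 5 < 7 ⇒ left

7; left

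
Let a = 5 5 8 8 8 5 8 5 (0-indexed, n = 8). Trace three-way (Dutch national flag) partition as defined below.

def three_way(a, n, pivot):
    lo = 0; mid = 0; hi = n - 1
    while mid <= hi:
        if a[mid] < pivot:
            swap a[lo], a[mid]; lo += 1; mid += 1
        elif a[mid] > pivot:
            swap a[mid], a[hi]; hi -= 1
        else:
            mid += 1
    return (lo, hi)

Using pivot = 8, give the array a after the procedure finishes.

5 5 5 5 8 8 8 8

pivot = 8; lo=0, mid=0, hi=7
a[mid]=5<8: swap a[0],a[0]; lo=1,mid=1 → 5 5 8 8 8 5 8 5
a[mid]=5<8: swap a[1],a[1]; lo=2,mid=2 → 5 5 8 8 8 5 8 5
a[mid]=8=8: mid=3
a[mid]=8=8: mid=4
a[mid]=8=8: mid=5
a[mid]=5<8: swap a[2],a[5]; lo=3,mid=6 → 5 5 5 8 8 8 8 5
a[mid]=8=8: mid=7
a[mid]=5<8: swap a[3],a[7]; lo=4,mid=8 → 5 5 5 5 8 8 8 8
end: lo=4, hi=7; a = 5 5 5 5 8 8 8 8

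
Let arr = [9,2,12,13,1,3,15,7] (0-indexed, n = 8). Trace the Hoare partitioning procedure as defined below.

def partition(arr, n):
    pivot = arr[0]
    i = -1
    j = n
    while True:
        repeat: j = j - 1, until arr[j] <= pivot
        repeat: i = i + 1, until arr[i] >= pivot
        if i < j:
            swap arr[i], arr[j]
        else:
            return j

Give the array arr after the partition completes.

[7,2,3,1,13,12,15,9]

pivot = arr[0] = 9; i = -1, j = 8
j→7 (arr[7]=7≤9), i→0 (arr[0]=9≥9); i<j, swap → [7,2,12,13,1,3,15,9]
j→5 (arr[5]=3≤9), i→2 (arr[2]=12≥9); i<j, swap → [7,2,3,13,1,12,15,9]
j→4 (arr[4]=1≤9), i→3 (arr[3]=13≥9); i<j, swap → [7,2,3,1,13,12,15,9]
j→3, i→4; i≥j, return j=3. arr = [7,2,3,1,13,12,15,9]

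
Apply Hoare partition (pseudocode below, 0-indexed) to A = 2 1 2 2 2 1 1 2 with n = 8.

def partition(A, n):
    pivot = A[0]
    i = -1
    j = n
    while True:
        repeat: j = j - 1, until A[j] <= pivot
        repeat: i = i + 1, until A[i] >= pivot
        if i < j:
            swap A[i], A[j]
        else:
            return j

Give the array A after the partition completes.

2 1 1 1 2 2 2 2

pivot=2
j stops at 7 (2), i stops at 0 (2); swap ⇒ 2 1 2 2 2 1 1 2
j stops at 6 (1), i stops at 2 (2); swap ⇒ 2 1 1 2 2 1 2 2
j stops at 5 (1), i stops at 3 (2); swap ⇒ 2 1 1 1 2 2 2 2
j stops at 4, i stops at 4; i≥j ⇒ return 4. A=2 1 1 1 2 2 2 2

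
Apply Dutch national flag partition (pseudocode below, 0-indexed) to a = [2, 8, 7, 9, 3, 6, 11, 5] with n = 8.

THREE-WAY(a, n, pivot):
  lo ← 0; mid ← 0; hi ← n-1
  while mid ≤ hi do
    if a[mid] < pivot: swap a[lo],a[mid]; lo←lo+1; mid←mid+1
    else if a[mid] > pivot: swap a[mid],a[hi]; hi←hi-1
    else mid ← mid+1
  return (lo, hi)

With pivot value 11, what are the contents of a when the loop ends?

[2, 8, 7, 9, 3, 6, 5, 11]

pivot = 11; lo=0, mid=0, hi=7
a[mid]=2<11: swap a[0],a[0]; lo=1,mid=1 → [2, 8, 7, 9, 3, 6, 11, 5]
a[mid]=8<11: swap a[1],a[1]; lo=2,mid=2 → [2, 8, 7, 9, 3, 6, 11, 5]
a[mid]=7<11: swap a[2],a[2]; lo=3,mid=3 → [2, 8, 7, 9, 3, 6, 11, 5]
a[mid]=9<11: swap a[3],a[3]; lo=4,mid=4 → [2, 8, 7, 9, 3, 6, 11, 5]
a[mid]=3<11: swap a[4],a[4]; lo=5,mid=5 → [2, 8, 7, 9, 3, 6, 11, 5]
a[mid]=6<11: swap a[5],a[5]; lo=6,mid=6 → [2, 8, 7, 9, 3, 6, 11, 5]
a[mid]=11=11: mid=7
a[mid]=5<11: swap a[6],a[7]; lo=7,mid=8 → [2, 8, 7, 9, 3, 6, 5, 11]
end: lo=7, hi=7; a = [2, 8, 7, 9, 3, 6, 5, 11]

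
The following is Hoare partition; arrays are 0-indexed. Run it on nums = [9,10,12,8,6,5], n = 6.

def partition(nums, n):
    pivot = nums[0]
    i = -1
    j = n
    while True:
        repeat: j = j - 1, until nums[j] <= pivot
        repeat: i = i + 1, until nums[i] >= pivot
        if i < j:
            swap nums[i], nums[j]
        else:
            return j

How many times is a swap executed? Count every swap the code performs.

3

pivot = nums[0] = 9; i = -1, j = 6
j→5 (nums[5]=5≤9), i→0 (nums[0]=9≥9); i<j, swap → [5,10,12,8,6,9]
j→4 (nums[4]=6≤9), i→1 (nums[1]=10≥9); i<j, swap → [5,6,12,8,10,9]
j→3 (nums[3]=8≤9), i→2 (nums[2]=12≥9); i<j, swap → [5,6,8,12,10,9]
j→2, i→3; i≥j, return j=2. nums = [5,6,8,12,10,9]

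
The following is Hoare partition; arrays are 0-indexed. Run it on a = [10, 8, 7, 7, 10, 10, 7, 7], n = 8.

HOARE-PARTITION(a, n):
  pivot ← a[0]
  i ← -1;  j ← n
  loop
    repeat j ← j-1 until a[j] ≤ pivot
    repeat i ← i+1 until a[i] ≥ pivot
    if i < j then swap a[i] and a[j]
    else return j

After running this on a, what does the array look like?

pivot=10
j stops at 7 (7), i stops at 0 (10); swap ⇒ [7, 8, 7, 7, 10, 10, 7, 10]
j stops at 6 (7), i stops at 4 (10); swap ⇒ [7, 8, 7, 7, 7, 10, 10, 10]
j stops at 5, i stops at 5; i≥j ⇒ return 5. a=[7, 8, 7, 7, 7, 10, 10, 10]

[7, 8, 7, 7, 7, 10, 10, 10]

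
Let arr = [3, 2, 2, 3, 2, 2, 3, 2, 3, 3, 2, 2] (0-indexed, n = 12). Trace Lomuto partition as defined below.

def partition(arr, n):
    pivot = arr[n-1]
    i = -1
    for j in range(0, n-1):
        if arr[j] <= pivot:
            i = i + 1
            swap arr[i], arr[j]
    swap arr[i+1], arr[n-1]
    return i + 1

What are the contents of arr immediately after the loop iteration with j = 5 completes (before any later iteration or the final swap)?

[2, 2, 2, 2, 3, 3, 3, 2, 3, 3, 2, 2]

pivot = arr[11] = 2; i = -1
j=0: arr[0]=3 > 2 → no swap
j=1: arr[1]=2 ≤ 2 → i=0, swap arr[0],arr[1] → [2, 3, 2, 3, 2, 2, 3, 2, 3, 3, 2, 2]
j=2: arr[2]=2 ≤ 2 → i=1, swap arr[1],arr[2] → [2, 2, 3, 3, 2, 2, 3, 2, 3, 3, 2, 2]
j=3: arr[3]=3 > 2 → no swap
j=4: arr[4]=2 ≤ 2 → i=2, swap arr[2],arr[4] → [2, 2, 2, 3, 3, 2, 3, 2, 3, 3, 2, 2]
j=5: arr[5]=2 ≤ 2 → i=3, swap arr[3],arr[5] → [2, 2, 2, 2, 3, 3, 3, 2, 3, 3, 2, 2]
(after j=5) arr = [2, 2, 2, 2, 3, 3, 3, 2, 3, 3, 2, 2]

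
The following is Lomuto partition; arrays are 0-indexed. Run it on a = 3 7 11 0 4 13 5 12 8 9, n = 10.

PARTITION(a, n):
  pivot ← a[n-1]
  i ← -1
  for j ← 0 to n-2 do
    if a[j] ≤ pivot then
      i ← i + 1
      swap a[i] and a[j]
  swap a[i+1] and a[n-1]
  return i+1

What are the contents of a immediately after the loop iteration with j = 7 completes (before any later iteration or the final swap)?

3 7 0 4 5 13 11 12 8 9

pivot=9, i=-1
j=0: 3≤9, i=0, swap(0,0) ⇒ 3 7 11 0 4 13 5 12 8 9
j=1: 7≤9, i=1, swap(1,1) ⇒ 3 7 11 0 4 13 5 12 8 9
j=2: 11>9, skip
j=3: 0≤9, i=2, swap(2,3) ⇒ 3 7 0 11 4 13 5 12 8 9
j=4: 4≤9, i=3, swap(3,4) ⇒ 3 7 0 4 11 13 5 12 8 9
j=5: 13>9, skip
j=6: 5≤9, i=4, swap(4,6) ⇒ 3 7 0 4 5 13 11 12 8 9
j=7: 12>9, skip
(after j=7) a = 3 7 0 4 5 13 11 12 8 9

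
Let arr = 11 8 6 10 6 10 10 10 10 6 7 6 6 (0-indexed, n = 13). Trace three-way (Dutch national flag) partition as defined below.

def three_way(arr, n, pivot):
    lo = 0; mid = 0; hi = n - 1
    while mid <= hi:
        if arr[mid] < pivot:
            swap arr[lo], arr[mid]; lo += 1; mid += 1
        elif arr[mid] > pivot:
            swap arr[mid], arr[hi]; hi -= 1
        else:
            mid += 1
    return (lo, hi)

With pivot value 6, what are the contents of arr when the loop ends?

pivot = 6; lo=0, mid=0, hi=12
arr[mid]=11>6: swap arr[0],arr[12]; hi=11 → 6 8 6 10 6 10 10 10 10 6 7 6 11
arr[mid]=6=6: mid=1
arr[mid]=8>6: swap arr[1],arr[11]; hi=10 → 6 6 6 10 6 10 10 10 10 6 7 8 11
arr[mid]=6=6: mid=2
arr[mid]=6=6: mid=3
arr[mid]=10>6: swap arr[3],arr[10]; hi=9 → 6 6 6 7 6 10 10 10 10 6 10 8 11
arr[mid]=7>6: swap arr[3],arr[9]; hi=8 → 6 6 6 6 6 10 10 10 10 7 10 8 11
arr[mid]=6=6: mid=4
arr[mid]=6=6: mid=5
arr[mid]=10>6: swap arr[5],arr[8]; hi=7 → 6 6 6 6 6 10 10 10 10 7 10 8 11
arr[mid]=10>6: swap arr[5],arr[7]; hi=6 → 6 6 6 6 6 10 10 10 10 7 10 8 11
arr[mid]=10>6: swap arr[5],arr[6]; hi=5 → 6 6 6 6 6 10 10 10 10 7 10 8 11
arr[mid]=10>6: swap arr[5],arr[5]; hi=4 → 6 6 6 6 6 10 10 10 10 7 10 8 11
end: lo=0, hi=4; arr = 6 6 6 6 6 10 10 10 10 7 10 8 11

6 6 6 6 6 10 10 10 10 7 10 8 11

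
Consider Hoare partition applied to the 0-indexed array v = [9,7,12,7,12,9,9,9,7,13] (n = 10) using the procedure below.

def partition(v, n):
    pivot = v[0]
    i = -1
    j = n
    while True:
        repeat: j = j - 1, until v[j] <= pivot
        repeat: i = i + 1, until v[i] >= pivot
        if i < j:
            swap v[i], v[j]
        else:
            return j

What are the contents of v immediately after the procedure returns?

pivot = v[0] = 9; i = -1, j = 10
j→8 (v[8]=7≤9), i→0 (v[0]=9≥9); i<j, swap → [7,7,12,7,12,9,9,9,9,13]
j→7 (v[7]=9≤9), i→2 (v[2]=12≥9); i<j, swap → [7,7,9,7,12,9,9,12,9,13]
j→6 (v[6]=9≤9), i→4 (v[4]=12≥9); i<j, swap → [7,7,9,7,9,9,12,12,9,13]
j→5, i→5; i≥j, return j=5. v = [7,7,9,7,9,9,12,12,9,13]

[7,7,9,7,9,9,12,12,9,13]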